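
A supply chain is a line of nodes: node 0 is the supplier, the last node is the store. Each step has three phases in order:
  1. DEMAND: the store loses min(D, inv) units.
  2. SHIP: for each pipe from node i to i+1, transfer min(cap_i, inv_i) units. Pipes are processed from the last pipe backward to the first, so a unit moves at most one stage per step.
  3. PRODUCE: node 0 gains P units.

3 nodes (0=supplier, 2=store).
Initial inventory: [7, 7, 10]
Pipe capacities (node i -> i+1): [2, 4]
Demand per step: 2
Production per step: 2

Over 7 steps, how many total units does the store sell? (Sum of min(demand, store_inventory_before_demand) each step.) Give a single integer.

Answer: 14

Derivation:
Step 1: sold=2 (running total=2) -> [7 5 12]
Step 2: sold=2 (running total=4) -> [7 3 14]
Step 3: sold=2 (running total=6) -> [7 2 15]
Step 4: sold=2 (running total=8) -> [7 2 15]
Step 5: sold=2 (running total=10) -> [7 2 15]
Step 6: sold=2 (running total=12) -> [7 2 15]
Step 7: sold=2 (running total=14) -> [7 2 15]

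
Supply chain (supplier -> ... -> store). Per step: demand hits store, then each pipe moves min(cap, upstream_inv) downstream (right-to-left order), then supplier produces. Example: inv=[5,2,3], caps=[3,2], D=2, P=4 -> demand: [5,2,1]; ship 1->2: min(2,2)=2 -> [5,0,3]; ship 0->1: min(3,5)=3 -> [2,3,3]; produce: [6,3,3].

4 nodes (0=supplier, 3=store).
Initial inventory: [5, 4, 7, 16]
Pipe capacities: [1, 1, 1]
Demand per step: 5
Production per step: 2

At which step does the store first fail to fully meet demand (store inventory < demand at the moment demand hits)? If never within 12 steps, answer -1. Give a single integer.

Step 1: demand=5,sold=5 ship[2->3]=1 ship[1->2]=1 ship[0->1]=1 prod=2 -> [6 4 7 12]
Step 2: demand=5,sold=5 ship[2->3]=1 ship[1->2]=1 ship[0->1]=1 prod=2 -> [7 4 7 8]
Step 3: demand=5,sold=5 ship[2->3]=1 ship[1->2]=1 ship[0->1]=1 prod=2 -> [8 4 7 4]
Step 4: demand=5,sold=4 ship[2->3]=1 ship[1->2]=1 ship[0->1]=1 prod=2 -> [9 4 7 1]
Step 5: demand=5,sold=1 ship[2->3]=1 ship[1->2]=1 ship[0->1]=1 prod=2 -> [10 4 7 1]
Step 6: demand=5,sold=1 ship[2->3]=1 ship[1->2]=1 ship[0->1]=1 prod=2 -> [11 4 7 1]
Step 7: demand=5,sold=1 ship[2->3]=1 ship[1->2]=1 ship[0->1]=1 prod=2 -> [12 4 7 1]
Step 8: demand=5,sold=1 ship[2->3]=1 ship[1->2]=1 ship[0->1]=1 prod=2 -> [13 4 7 1]
Step 9: demand=5,sold=1 ship[2->3]=1 ship[1->2]=1 ship[0->1]=1 prod=2 -> [14 4 7 1]
Step 10: demand=5,sold=1 ship[2->3]=1 ship[1->2]=1 ship[0->1]=1 prod=2 -> [15 4 7 1]
Step 11: demand=5,sold=1 ship[2->3]=1 ship[1->2]=1 ship[0->1]=1 prod=2 -> [16 4 7 1]
Step 12: demand=5,sold=1 ship[2->3]=1 ship[1->2]=1 ship[0->1]=1 prod=2 -> [17 4 7 1]
First stockout at step 4

4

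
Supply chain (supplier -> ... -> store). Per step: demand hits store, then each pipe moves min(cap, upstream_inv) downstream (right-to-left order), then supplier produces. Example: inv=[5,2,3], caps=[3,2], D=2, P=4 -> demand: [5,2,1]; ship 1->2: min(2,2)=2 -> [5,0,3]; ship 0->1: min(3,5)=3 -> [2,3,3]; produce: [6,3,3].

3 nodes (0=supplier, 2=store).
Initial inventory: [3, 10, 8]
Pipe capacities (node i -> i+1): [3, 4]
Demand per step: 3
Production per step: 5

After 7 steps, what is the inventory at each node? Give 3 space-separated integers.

Step 1: demand=3,sold=3 ship[1->2]=4 ship[0->1]=3 prod=5 -> inv=[5 9 9]
Step 2: demand=3,sold=3 ship[1->2]=4 ship[0->1]=3 prod=5 -> inv=[7 8 10]
Step 3: demand=3,sold=3 ship[1->2]=4 ship[0->1]=3 prod=5 -> inv=[9 7 11]
Step 4: demand=3,sold=3 ship[1->2]=4 ship[0->1]=3 prod=5 -> inv=[11 6 12]
Step 5: demand=3,sold=3 ship[1->2]=4 ship[0->1]=3 prod=5 -> inv=[13 5 13]
Step 6: demand=3,sold=3 ship[1->2]=4 ship[0->1]=3 prod=5 -> inv=[15 4 14]
Step 7: demand=3,sold=3 ship[1->2]=4 ship[0->1]=3 prod=5 -> inv=[17 3 15]

17 3 15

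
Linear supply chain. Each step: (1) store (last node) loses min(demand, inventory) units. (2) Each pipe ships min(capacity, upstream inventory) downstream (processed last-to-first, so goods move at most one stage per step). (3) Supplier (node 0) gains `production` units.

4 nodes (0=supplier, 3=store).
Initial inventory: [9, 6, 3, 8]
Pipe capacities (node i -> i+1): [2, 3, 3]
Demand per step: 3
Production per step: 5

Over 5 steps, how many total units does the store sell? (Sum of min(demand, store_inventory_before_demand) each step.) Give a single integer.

Answer: 15

Derivation:
Step 1: sold=3 (running total=3) -> [12 5 3 8]
Step 2: sold=3 (running total=6) -> [15 4 3 8]
Step 3: sold=3 (running total=9) -> [18 3 3 8]
Step 4: sold=3 (running total=12) -> [21 2 3 8]
Step 5: sold=3 (running total=15) -> [24 2 2 8]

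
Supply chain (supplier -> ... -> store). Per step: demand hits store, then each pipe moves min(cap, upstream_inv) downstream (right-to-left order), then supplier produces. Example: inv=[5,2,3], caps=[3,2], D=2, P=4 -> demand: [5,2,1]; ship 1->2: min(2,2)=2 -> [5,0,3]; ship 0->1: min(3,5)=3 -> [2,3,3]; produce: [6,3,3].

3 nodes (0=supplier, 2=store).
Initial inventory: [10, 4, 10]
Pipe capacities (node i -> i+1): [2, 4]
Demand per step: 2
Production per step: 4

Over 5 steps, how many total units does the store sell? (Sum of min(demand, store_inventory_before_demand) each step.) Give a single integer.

Answer: 10

Derivation:
Step 1: sold=2 (running total=2) -> [12 2 12]
Step 2: sold=2 (running total=4) -> [14 2 12]
Step 3: sold=2 (running total=6) -> [16 2 12]
Step 4: sold=2 (running total=8) -> [18 2 12]
Step 5: sold=2 (running total=10) -> [20 2 12]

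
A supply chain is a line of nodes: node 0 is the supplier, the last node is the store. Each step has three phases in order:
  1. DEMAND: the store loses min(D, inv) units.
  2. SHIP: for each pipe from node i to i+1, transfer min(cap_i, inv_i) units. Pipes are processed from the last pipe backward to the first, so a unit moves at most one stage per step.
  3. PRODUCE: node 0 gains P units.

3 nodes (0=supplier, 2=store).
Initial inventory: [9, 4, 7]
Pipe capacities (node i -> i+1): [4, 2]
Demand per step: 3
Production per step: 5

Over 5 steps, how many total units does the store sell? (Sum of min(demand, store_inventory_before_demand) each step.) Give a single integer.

Answer: 15

Derivation:
Step 1: sold=3 (running total=3) -> [10 6 6]
Step 2: sold=3 (running total=6) -> [11 8 5]
Step 3: sold=3 (running total=9) -> [12 10 4]
Step 4: sold=3 (running total=12) -> [13 12 3]
Step 5: sold=3 (running total=15) -> [14 14 2]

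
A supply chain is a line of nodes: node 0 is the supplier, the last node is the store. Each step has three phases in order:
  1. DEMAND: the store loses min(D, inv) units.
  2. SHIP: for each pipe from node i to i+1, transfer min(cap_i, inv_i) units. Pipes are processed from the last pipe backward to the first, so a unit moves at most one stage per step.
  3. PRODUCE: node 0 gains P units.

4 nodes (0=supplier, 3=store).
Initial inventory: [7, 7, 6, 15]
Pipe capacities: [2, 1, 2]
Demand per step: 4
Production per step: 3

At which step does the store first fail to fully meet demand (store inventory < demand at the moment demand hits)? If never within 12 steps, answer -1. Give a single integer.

Step 1: demand=4,sold=4 ship[2->3]=2 ship[1->2]=1 ship[0->1]=2 prod=3 -> [8 8 5 13]
Step 2: demand=4,sold=4 ship[2->3]=2 ship[1->2]=1 ship[0->1]=2 prod=3 -> [9 9 4 11]
Step 3: demand=4,sold=4 ship[2->3]=2 ship[1->2]=1 ship[0->1]=2 prod=3 -> [10 10 3 9]
Step 4: demand=4,sold=4 ship[2->3]=2 ship[1->2]=1 ship[0->1]=2 prod=3 -> [11 11 2 7]
Step 5: demand=4,sold=4 ship[2->3]=2 ship[1->2]=1 ship[0->1]=2 prod=3 -> [12 12 1 5]
Step 6: demand=4,sold=4 ship[2->3]=1 ship[1->2]=1 ship[0->1]=2 prod=3 -> [13 13 1 2]
Step 7: demand=4,sold=2 ship[2->3]=1 ship[1->2]=1 ship[0->1]=2 prod=3 -> [14 14 1 1]
Step 8: demand=4,sold=1 ship[2->3]=1 ship[1->2]=1 ship[0->1]=2 prod=3 -> [15 15 1 1]
Step 9: demand=4,sold=1 ship[2->3]=1 ship[1->2]=1 ship[0->1]=2 prod=3 -> [16 16 1 1]
Step 10: demand=4,sold=1 ship[2->3]=1 ship[1->2]=1 ship[0->1]=2 prod=3 -> [17 17 1 1]
Step 11: demand=4,sold=1 ship[2->3]=1 ship[1->2]=1 ship[0->1]=2 prod=3 -> [18 18 1 1]
Step 12: demand=4,sold=1 ship[2->3]=1 ship[1->2]=1 ship[0->1]=2 prod=3 -> [19 19 1 1]
First stockout at step 7

7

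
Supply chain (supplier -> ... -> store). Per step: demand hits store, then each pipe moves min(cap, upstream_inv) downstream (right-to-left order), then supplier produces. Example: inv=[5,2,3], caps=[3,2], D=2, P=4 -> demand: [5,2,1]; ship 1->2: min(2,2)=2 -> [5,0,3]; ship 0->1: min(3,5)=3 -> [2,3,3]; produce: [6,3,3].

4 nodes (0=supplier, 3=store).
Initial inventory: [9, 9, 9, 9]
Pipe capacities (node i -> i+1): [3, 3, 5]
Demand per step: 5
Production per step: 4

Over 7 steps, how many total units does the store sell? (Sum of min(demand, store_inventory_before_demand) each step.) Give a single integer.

Step 1: sold=5 (running total=5) -> [10 9 7 9]
Step 2: sold=5 (running total=10) -> [11 9 5 9]
Step 3: sold=5 (running total=15) -> [12 9 3 9]
Step 4: sold=5 (running total=20) -> [13 9 3 7]
Step 5: sold=5 (running total=25) -> [14 9 3 5]
Step 6: sold=5 (running total=30) -> [15 9 3 3]
Step 7: sold=3 (running total=33) -> [16 9 3 3]

Answer: 33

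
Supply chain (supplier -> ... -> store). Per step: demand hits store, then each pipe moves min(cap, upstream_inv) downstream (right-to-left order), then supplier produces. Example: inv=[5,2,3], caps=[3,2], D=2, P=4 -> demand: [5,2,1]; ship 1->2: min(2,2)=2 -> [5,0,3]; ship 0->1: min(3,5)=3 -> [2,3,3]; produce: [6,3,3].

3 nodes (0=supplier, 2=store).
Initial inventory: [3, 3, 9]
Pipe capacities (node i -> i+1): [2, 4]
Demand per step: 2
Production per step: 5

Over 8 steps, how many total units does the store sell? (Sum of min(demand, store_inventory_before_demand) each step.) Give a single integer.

Answer: 16

Derivation:
Step 1: sold=2 (running total=2) -> [6 2 10]
Step 2: sold=2 (running total=4) -> [9 2 10]
Step 3: sold=2 (running total=6) -> [12 2 10]
Step 4: sold=2 (running total=8) -> [15 2 10]
Step 5: sold=2 (running total=10) -> [18 2 10]
Step 6: sold=2 (running total=12) -> [21 2 10]
Step 7: sold=2 (running total=14) -> [24 2 10]
Step 8: sold=2 (running total=16) -> [27 2 10]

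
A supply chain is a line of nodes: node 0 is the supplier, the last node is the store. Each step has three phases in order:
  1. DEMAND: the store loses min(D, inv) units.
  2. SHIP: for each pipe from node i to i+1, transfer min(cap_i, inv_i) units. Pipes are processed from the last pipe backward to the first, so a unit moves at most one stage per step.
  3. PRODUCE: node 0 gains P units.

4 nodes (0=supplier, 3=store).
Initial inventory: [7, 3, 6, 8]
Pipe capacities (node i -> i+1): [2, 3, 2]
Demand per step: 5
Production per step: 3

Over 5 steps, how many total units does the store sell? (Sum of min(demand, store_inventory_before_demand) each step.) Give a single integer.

Step 1: sold=5 (running total=5) -> [8 2 7 5]
Step 2: sold=5 (running total=10) -> [9 2 7 2]
Step 3: sold=2 (running total=12) -> [10 2 7 2]
Step 4: sold=2 (running total=14) -> [11 2 7 2]
Step 5: sold=2 (running total=16) -> [12 2 7 2]

Answer: 16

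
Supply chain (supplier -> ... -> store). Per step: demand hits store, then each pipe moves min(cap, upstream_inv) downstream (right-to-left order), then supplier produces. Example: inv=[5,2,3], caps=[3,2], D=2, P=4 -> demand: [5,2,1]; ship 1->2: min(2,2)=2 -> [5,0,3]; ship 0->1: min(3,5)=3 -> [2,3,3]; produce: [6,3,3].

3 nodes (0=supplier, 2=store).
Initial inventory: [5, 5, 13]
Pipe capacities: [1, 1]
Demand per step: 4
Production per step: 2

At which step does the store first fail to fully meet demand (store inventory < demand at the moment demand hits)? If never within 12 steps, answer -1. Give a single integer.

Step 1: demand=4,sold=4 ship[1->2]=1 ship[0->1]=1 prod=2 -> [6 5 10]
Step 2: demand=4,sold=4 ship[1->2]=1 ship[0->1]=1 prod=2 -> [7 5 7]
Step 3: demand=4,sold=4 ship[1->2]=1 ship[0->1]=1 prod=2 -> [8 5 4]
Step 4: demand=4,sold=4 ship[1->2]=1 ship[0->1]=1 prod=2 -> [9 5 1]
Step 5: demand=4,sold=1 ship[1->2]=1 ship[0->1]=1 prod=2 -> [10 5 1]
Step 6: demand=4,sold=1 ship[1->2]=1 ship[0->1]=1 prod=2 -> [11 5 1]
Step 7: demand=4,sold=1 ship[1->2]=1 ship[0->1]=1 prod=2 -> [12 5 1]
Step 8: demand=4,sold=1 ship[1->2]=1 ship[0->1]=1 prod=2 -> [13 5 1]
Step 9: demand=4,sold=1 ship[1->2]=1 ship[0->1]=1 prod=2 -> [14 5 1]
Step 10: demand=4,sold=1 ship[1->2]=1 ship[0->1]=1 prod=2 -> [15 5 1]
Step 11: demand=4,sold=1 ship[1->2]=1 ship[0->1]=1 prod=2 -> [16 5 1]
Step 12: demand=4,sold=1 ship[1->2]=1 ship[0->1]=1 prod=2 -> [17 5 1]
First stockout at step 5

5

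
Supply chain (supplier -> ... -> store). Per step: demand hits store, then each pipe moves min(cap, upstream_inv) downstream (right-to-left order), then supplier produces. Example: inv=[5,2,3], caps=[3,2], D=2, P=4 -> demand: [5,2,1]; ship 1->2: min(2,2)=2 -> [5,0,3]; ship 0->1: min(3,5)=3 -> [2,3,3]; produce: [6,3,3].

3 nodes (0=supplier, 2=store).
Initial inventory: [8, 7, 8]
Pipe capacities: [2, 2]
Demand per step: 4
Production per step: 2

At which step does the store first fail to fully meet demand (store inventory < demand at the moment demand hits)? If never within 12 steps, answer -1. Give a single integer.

Step 1: demand=4,sold=4 ship[1->2]=2 ship[0->1]=2 prod=2 -> [8 7 6]
Step 2: demand=4,sold=4 ship[1->2]=2 ship[0->1]=2 prod=2 -> [8 7 4]
Step 3: demand=4,sold=4 ship[1->2]=2 ship[0->1]=2 prod=2 -> [8 7 2]
Step 4: demand=4,sold=2 ship[1->2]=2 ship[0->1]=2 prod=2 -> [8 7 2]
Step 5: demand=4,sold=2 ship[1->2]=2 ship[0->1]=2 prod=2 -> [8 7 2]
Step 6: demand=4,sold=2 ship[1->2]=2 ship[0->1]=2 prod=2 -> [8 7 2]
Step 7: demand=4,sold=2 ship[1->2]=2 ship[0->1]=2 prod=2 -> [8 7 2]
Step 8: demand=4,sold=2 ship[1->2]=2 ship[0->1]=2 prod=2 -> [8 7 2]
Step 9: demand=4,sold=2 ship[1->2]=2 ship[0->1]=2 prod=2 -> [8 7 2]
Step 10: demand=4,sold=2 ship[1->2]=2 ship[0->1]=2 prod=2 -> [8 7 2]
Step 11: demand=4,sold=2 ship[1->2]=2 ship[0->1]=2 prod=2 -> [8 7 2]
Step 12: demand=4,sold=2 ship[1->2]=2 ship[0->1]=2 prod=2 -> [8 7 2]
First stockout at step 4

4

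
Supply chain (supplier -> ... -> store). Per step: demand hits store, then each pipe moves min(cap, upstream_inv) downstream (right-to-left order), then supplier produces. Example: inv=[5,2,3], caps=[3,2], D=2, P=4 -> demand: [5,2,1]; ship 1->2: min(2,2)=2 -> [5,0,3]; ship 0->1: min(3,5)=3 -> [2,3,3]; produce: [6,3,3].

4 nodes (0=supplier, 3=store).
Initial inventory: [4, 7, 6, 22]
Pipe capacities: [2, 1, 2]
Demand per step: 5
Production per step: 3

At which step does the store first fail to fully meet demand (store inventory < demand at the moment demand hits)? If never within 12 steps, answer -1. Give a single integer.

Step 1: demand=5,sold=5 ship[2->3]=2 ship[1->2]=1 ship[0->1]=2 prod=3 -> [5 8 5 19]
Step 2: demand=5,sold=5 ship[2->3]=2 ship[1->2]=1 ship[0->1]=2 prod=3 -> [6 9 4 16]
Step 3: demand=5,sold=5 ship[2->3]=2 ship[1->2]=1 ship[0->1]=2 prod=3 -> [7 10 3 13]
Step 4: demand=5,sold=5 ship[2->3]=2 ship[1->2]=1 ship[0->1]=2 prod=3 -> [8 11 2 10]
Step 5: demand=5,sold=5 ship[2->3]=2 ship[1->2]=1 ship[0->1]=2 prod=3 -> [9 12 1 7]
Step 6: demand=5,sold=5 ship[2->3]=1 ship[1->2]=1 ship[0->1]=2 prod=3 -> [10 13 1 3]
Step 7: demand=5,sold=3 ship[2->3]=1 ship[1->2]=1 ship[0->1]=2 prod=3 -> [11 14 1 1]
Step 8: demand=5,sold=1 ship[2->3]=1 ship[1->2]=1 ship[0->1]=2 prod=3 -> [12 15 1 1]
Step 9: demand=5,sold=1 ship[2->3]=1 ship[1->2]=1 ship[0->1]=2 prod=3 -> [13 16 1 1]
Step 10: demand=5,sold=1 ship[2->3]=1 ship[1->2]=1 ship[0->1]=2 prod=3 -> [14 17 1 1]
Step 11: demand=5,sold=1 ship[2->3]=1 ship[1->2]=1 ship[0->1]=2 prod=3 -> [15 18 1 1]
Step 12: demand=5,sold=1 ship[2->3]=1 ship[1->2]=1 ship[0->1]=2 prod=3 -> [16 19 1 1]
First stockout at step 7

7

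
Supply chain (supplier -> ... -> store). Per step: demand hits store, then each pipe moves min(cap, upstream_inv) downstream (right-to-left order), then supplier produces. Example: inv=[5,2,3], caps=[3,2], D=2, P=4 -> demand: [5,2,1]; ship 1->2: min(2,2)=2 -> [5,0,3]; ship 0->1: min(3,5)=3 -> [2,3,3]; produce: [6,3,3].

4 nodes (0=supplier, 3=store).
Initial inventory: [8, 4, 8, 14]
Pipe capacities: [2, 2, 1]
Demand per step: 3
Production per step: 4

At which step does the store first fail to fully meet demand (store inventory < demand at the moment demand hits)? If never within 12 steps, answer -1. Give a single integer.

Step 1: demand=3,sold=3 ship[2->3]=1 ship[1->2]=2 ship[0->1]=2 prod=4 -> [10 4 9 12]
Step 2: demand=3,sold=3 ship[2->3]=1 ship[1->2]=2 ship[0->1]=2 prod=4 -> [12 4 10 10]
Step 3: demand=3,sold=3 ship[2->3]=1 ship[1->2]=2 ship[0->1]=2 prod=4 -> [14 4 11 8]
Step 4: demand=3,sold=3 ship[2->3]=1 ship[1->2]=2 ship[0->1]=2 prod=4 -> [16 4 12 6]
Step 5: demand=3,sold=3 ship[2->3]=1 ship[1->2]=2 ship[0->1]=2 prod=4 -> [18 4 13 4]
Step 6: demand=3,sold=3 ship[2->3]=1 ship[1->2]=2 ship[0->1]=2 prod=4 -> [20 4 14 2]
Step 7: demand=3,sold=2 ship[2->3]=1 ship[1->2]=2 ship[0->1]=2 prod=4 -> [22 4 15 1]
Step 8: demand=3,sold=1 ship[2->3]=1 ship[1->2]=2 ship[0->1]=2 prod=4 -> [24 4 16 1]
Step 9: demand=3,sold=1 ship[2->3]=1 ship[1->2]=2 ship[0->1]=2 prod=4 -> [26 4 17 1]
Step 10: demand=3,sold=1 ship[2->3]=1 ship[1->2]=2 ship[0->1]=2 prod=4 -> [28 4 18 1]
Step 11: demand=3,sold=1 ship[2->3]=1 ship[1->2]=2 ship[0->1]=2 prod=4 -> [30 4 19 1]
Step 12: demand=3,sold=1 ship[2->3]=1 ship[1->2]=2 ship[0->1]=2 prod=4 -> [32 4 20 1]
First stockout at step 7

7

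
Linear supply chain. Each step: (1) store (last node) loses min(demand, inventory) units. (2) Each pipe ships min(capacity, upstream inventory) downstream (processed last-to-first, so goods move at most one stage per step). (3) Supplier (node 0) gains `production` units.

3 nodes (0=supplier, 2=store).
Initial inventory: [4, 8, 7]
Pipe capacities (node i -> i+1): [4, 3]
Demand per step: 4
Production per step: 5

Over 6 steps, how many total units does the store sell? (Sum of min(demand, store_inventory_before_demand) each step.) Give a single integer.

Step 1: sold=4 (running total=4) -> [5 9 6]
Step 2: sold=4 (running total=8) -> [6 10 5]
Step 3: sold=4 (running total=12) -> [7 11 4]
Step 4: sold=4 (running total=16) -> [8 12 3]
Step 5: sold=3 (running total=19) -> [9 13 3]
Step 6: sold=3 (running total=22) -> [10 14 3]

Answer: 22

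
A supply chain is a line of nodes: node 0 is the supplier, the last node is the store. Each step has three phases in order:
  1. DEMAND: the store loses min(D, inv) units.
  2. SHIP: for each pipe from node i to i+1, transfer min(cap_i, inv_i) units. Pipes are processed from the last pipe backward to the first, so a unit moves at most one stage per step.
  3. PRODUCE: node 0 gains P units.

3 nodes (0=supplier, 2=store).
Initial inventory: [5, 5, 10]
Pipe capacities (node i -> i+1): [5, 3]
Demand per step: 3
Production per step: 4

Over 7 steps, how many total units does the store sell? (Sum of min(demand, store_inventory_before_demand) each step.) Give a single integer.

Answer: 21

Derivation:
Step 1: sold=3 (running total=3) -> [4 7 10]
Step 2: sold=3 (running total=6) -> [4 8 10]
Step 3: sold=3 (running total=9) -> [4 9 10]
Step 4: sold=3 (running total=12) -> [4 10 10]
Step 5: sold=3 (running total=15) -> [4 11 10]
Step 6: sold=3 (running total=18) -> [4 12 10]
Step 7: sold=3 (running total=21) -> [4 13 10]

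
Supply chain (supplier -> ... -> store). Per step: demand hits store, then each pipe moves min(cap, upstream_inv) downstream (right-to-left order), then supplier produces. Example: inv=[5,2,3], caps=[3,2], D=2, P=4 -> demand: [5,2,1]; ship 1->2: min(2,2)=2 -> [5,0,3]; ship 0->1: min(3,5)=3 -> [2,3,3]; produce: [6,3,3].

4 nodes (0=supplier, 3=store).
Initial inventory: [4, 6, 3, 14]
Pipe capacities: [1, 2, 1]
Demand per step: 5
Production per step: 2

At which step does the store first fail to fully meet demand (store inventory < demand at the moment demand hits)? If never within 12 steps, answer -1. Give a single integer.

Step 1: demand=5,sold=5 ship[2->3]=1 ship[1->2]=2 ship[0->1]=1 prod=2 -> [5 5 4 10]
Step 2: demand=5,sold=5 ship[2->3]=1 ship[1->2]=2 ship[0->1]=1 prod=2 -> [6 4 5 6]
Step 3: demand=5,sold=5 ship[2->3]=1 ship[1->2]=2 ship[0->1]=1 prod=2 -> [7 3 6 2]
Step 4: demand=5,sold=2 ship[2->3]=1 ship[1->2]=2 ship[0->1]=1 prod=2 -> [8 2 7 1]
Step 5: demand=5,sold=1 ship[2->3]=1 ship[1->2]=2 ship[0->1]=1 prod=2 -> [9 1 8 1]
Step 6: demand=5,sold=1 ship[2->3]=1 ship[1->2]=1 ship[0->1]=1 prod=2 -> [10 1 8 1]
Step 7: demand=5,sold=1 ship[2->3]=1 ship[1->2]=1 ship[0->1]=1 prod=2 -> [11 1 8 1]
Step 8: demand=5,sold=1 ship[2->3]=1 ship[1->2]=1 ship[0->1]=1 prod=2 -> [12 1 8 1]
Step 9: demand=5,sold=1 ship[2->3]=1 ship[1->2]=1 ship[0->1]=1 prod=2 -> [13 1 8 1]
Step 10: demand=5,sold=1 ship[2->3]=1 ship[1->2]=1 ship[0->1]=1 prod=2 -> [14 1 8 1]
Step 11: demand=5,sold=1 ship[2->3]=1 ship[1->2]=1 ship[0->1]=1 prod=2 -> [15 1 8 1]
Step 12: demand=5,sold=1 ship[2->3]=1 ship[1->2]=1 ship[0->1]=1 prod=2 -> [16 1 8 1]
First stockout at step 4

4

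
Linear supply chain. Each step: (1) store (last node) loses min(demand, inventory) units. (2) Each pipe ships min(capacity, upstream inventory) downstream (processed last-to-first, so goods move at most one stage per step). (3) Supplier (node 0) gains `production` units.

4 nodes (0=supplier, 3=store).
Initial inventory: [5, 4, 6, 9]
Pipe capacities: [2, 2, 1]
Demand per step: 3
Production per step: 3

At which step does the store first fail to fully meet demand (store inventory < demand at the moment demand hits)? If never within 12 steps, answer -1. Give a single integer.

Step 1: demand=3,sold=3 ship[2->3]=1 ship[1->2]=2 ship[0->1]=2 prod=3 -> [6 4 7 7]
Step 2: demand=3,sold=3 ship[2->3]=1 ship[1->2]=2 ship[0->1]=2 prod=3 -> [7 4 8 5]
Step 3: demand=3,sold=3 ship[2->3]=1 ship[1->2]=2 ship[0->1]=2 prod=3 -> [8 4 9 3]
Step 4: demand=3,sold=3 ship[2->3]=1 ship[1->2]=2 ship[0->1]=2 prod=3 -> [9 4 10 1]
Step 5: demand=3,sold=1 ship[2->3]=1 ship[1->2]=2 ship[0->1]=2 prod=3 -> [10 4 11 1]
Step 6: demand=3,sold=1 ship[2->3]=1 ship[1->2]=2 ship[0->1]=2 prod=3 -> [11 4 12 1]
Step 7: demand=3,sold=1 ship[2->3]=1 ship[1->2]=2 ship[0->1]=2 prod=3 -> [12 4 13 1]
Step 8: demand=3,sold=1 ship[2->3]=1 ship[1->2]=2 ship[0->1]=2 prod=3 -> [13 4 14 1]
Step 9: demand=3,sold=1 ship[2->3]=1 ship[1->2]=2 ship[0->1]=2 prod=3 -> [14 4 15 1]
Step 10: demand=3,sold=1 ship[2->3]=1 ship[1->2]=2 ship[0->1]=2 prod=3 -> [15 4 16 1]
Step 11: demand=3,sold=1 ship[2->3]=1 ship[1->2]=2 ship[0->1]=2 prod=3 -> [16 4 17 1]
Step 12: demand=3,sold=1 ship[2->3]=1 ship[1->2]=2 ship[0->1]=2 prod=3 -> [17 4 18 1]
First stockout at step 5

5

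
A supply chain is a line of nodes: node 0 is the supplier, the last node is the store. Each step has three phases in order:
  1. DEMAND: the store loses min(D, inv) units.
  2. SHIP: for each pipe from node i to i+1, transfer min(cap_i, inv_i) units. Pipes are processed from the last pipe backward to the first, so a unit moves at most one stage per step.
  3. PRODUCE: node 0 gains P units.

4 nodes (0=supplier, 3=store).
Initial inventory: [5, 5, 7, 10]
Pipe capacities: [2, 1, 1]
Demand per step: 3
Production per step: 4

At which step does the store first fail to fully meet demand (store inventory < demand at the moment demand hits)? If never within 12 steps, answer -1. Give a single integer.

Step 1: demand=3,sold=3 ship[2->3]=1 ship[1->2]=1 ship[0->1]=2 prod=4 -> [7 6 7 8]
Step 2: demand=3,sold=3 ship[2->3]=1 ship[1->2]=1 ship[0->1]=2 prod=4 -> [9 7 7 6]
Step 3: demand=3,sold=3 ship[2->3]=1 ship[1->2]=1 ship[0->1]=2 prod=4 -> [11 8 7 4]
Step 4: demand=3,sold=3 ship[2->3]=1 ship[1->2]=1 ship[0->1]=2 prod=4 -> [13 9 7 2]
Step 5: demand=3,sold=2 ship[2->3]=1 ship[1->2]=1 ship[0->1]=2 prod=4 -> [15 10 7 1]
Step 6: demand=3,sold=1 ship[2->3]=1 ship[1->2]=1 ship[0->1]=2 prod=4 -> [17 11 7 1]
Step 7: demand=3,sold=1 ship[2->3]=1 ship[1->2]=1 ship[0->1]=2 prod=4 -> [19 12 7 1]
Step 8: demand=3,sold=1 ship[2->3]=1 ship[1->2]=1 ship[0->1]=2 prod=4 -> [21 13 7 1]
Step 9: demand=3,sold=1 ship[2->3]=1 ship[1->2]=1 ship[0->1]=2 prod=4 -> [23 14 7 1]
Step 10: demand=3,sold=1 ship[2->3]=1 ship[1->2]=1 ship[0->1]=2 prod=4 -> [25 15 7 1]
Step 11: demand=3,sold=1 ship[2->3]=1 ship[1->2]=1 ship[0->1]=2 prod=4 -> [27 16 7 1]
Step 12: demand=3,sold=1 ship[2->3]=1 ship[1->2]=1 ship[0->1]=2 prod=4 -> [29 17 7 1]
First stockout at step 5

5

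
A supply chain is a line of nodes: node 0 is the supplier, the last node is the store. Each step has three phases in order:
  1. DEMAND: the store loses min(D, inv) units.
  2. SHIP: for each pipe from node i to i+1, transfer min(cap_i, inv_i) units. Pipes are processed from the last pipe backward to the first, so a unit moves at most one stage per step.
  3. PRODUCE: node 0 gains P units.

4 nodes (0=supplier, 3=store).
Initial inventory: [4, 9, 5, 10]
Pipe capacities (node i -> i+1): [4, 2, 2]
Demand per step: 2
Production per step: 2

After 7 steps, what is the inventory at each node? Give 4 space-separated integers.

Step 1: demand=2,sold=2 ship[2->3]=2 ship[1->2]=2 ship[0->1]=4 prod=2 -> inv=[2 11 5 10]
Step 2: demand=2,sold=2 ship[2->3]=2 ship[1->2]=2 ship[0->1]=2 prod=2 -> inv=[2 11 5 10]
Step 3: demand=2,sold=2 ship[2->3]=2 ship[1->2]=2 ship[0->1]=2 prod=2 -> inv=[2 11 5 10]
Step 4: demand=2,sold=2 ship[2->3]=2 ship[1->2]=2 ship[0->1]=2 prod=2 -> inv=[2 11 5 10]
Step 5: demand=2,sold=2 ship[2->3]=2 ship[1->2]=2 ship[0->1]=2 prod=2 -> inv=[2 11 5 10]
Step 6: demand=2,sold=2 ship[2->3]=2 ship[1->2]=2 ship[0->1]=2 prod=2 -> inv=[2 11 5 10]
Step 7: demand=2,sold=2 ship[2->3]=2 ship[1->2]=2 ship[0->1]=2 prod=2 -> inv=[2 11 5 10]

2 11 5 10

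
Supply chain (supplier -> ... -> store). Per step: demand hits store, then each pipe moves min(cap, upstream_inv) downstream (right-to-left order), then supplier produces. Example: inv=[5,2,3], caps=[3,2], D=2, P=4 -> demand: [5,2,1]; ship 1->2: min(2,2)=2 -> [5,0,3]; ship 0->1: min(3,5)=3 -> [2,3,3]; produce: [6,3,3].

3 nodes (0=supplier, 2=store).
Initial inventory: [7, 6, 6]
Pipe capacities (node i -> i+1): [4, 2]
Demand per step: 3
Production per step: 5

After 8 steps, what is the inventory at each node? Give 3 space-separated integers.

Step 1: demand=3,sold=3 ship[1->2]=2 ship[0->1]=4 prod=5 -> inv=[8 8 5]
Step 2: demand=3,sold=3 ship[1->2]=2 ship[0->1]=4 prod=5 -> inv=[9 10 4]
Step 3: demand=3,sold=3 ship[1->2]=2 ship[0->1]=4 prod=5 -> inv=[10 12 3]
Step 4: demand=3,sold=3 ship[1->2]=2 ship[0->1]=4 prod=5 -> inv=[11 14 2]
Step 5: demand=3,sold=2 ship[1->2]=2 ship[0->1]=4 prod=5 -> inv=[12 16 2]
Step 6: demand=3,sold=2 ship[1->2]=2 ship[0->1]=4 prod=5 -> inv=[13 18 2]
Step 7: demand=3,sold=2 ship[1->2]=2 ship[0->1]=4 prod=5 -> inv=[14 20 2]
Step 8: demand=3,sold=2 ship[1->2]=2 ship[0->1]=4 prod=5 -> inv=[15 22 2]

15 22 2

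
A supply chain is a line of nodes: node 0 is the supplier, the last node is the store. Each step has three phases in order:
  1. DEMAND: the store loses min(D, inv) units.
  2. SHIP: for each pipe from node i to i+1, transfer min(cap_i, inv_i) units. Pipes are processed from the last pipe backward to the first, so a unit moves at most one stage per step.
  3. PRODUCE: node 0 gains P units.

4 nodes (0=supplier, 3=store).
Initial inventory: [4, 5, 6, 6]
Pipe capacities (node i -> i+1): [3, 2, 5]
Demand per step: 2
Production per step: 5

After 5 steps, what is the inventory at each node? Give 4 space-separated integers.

Step 1: demand=2,sold=2 ship[2->3]=5 ship[1->2]=2 ship[0->1]=3 prod=5 -> inv=[6 6 3 9]
Step 2: demand=2,sold=2 ship[2->3]=3 ship[1->2]=2 ship[0->1]=3 prod=5 -> inv=[8 7 2 10]
Step 3: demand=2,sold=2 ship[2->3]=2 ship[1->2]=2 ship[0->1]=3 prod=5 -> inv=[10 8 2 10]
Step 4: demand=2,sold=2 ship[2->3]=2 ship[1->2]=2 ship[0->1]=3 prod=5 -> inv=[12 9 2 10]
Step 5: demand=2,sold=2 ship[2->3]=2 ship[1->2]=2 ship[0->1]=3 prod=5 -> inv=[14 10 2 10]

14 10 2 10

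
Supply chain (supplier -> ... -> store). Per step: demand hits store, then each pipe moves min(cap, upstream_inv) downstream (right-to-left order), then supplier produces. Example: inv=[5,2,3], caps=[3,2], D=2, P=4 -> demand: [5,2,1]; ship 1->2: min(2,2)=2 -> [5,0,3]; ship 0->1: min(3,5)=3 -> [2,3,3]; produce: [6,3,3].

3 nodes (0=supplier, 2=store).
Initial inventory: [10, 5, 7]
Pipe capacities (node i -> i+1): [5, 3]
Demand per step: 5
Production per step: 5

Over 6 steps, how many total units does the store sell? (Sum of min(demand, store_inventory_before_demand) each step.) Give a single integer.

Step 1: sold=5 (running total=5) -> [10 7 5]
Step 2: sold=5 (running total=10) -> [10 9 3]
Step 3: sold=3 (running total=13) -> [10 11 3]
Step 4: sold=3 (running total=16) -> [10 13 3]
Step 5: sold=3 (running total=19) -> [10 15 3]
Step 6: sold=3 (running total=22) -> [10 17 3]

Answer: 22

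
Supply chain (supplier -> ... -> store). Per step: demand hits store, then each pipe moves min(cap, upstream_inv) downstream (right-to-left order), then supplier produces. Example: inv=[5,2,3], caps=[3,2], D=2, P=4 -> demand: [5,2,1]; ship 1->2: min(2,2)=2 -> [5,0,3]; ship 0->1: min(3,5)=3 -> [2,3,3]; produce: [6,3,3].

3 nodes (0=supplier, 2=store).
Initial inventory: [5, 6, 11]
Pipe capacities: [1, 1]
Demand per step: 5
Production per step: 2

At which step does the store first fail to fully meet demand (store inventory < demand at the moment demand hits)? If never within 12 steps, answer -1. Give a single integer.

Step 1: demand=5,sold=5 ship[1->2]=1 ship[0->1]=1 prod=2 -> [6 6 7]
Step 2: demand=5,sold=5 ship[1->2]=1 ship[0->1]=1 prod=2 -> [7 6 3]
Step 3: demand=5,sold=3 ship[1->2]=1 ship[0->1]=1 prod=2 -> [8 6 1]
Step 4: demand=5,sold=1 ship[1->2]=1 ship[0->1]=1 prod=2 -> [9 6 1]
Step 5: demand=5,sold=1 ship[1->2]=1 ship[0->1]=1 prod=2 -> [10 6 1]
Step 6: demand=5,sold=1 ship[1->2]=1 ship[0->1]=1 prod=2 -> [11 6 1]
Step 7: demand=5,sold=1 ship[1->2]=1 ship[0->1]=1 prod=2 -> [12 6 1]
Step 8: demand=5,sold=1 ship[1->2]=1 ship[0->1]=1 prod=2 -> [13 6 1]
Step 9: demand=5,sold=1 ship[1->2]=1 ship[0->1]=1 prod=2 -> [14 6 1]
Step 10: demand=5,sold=1 ship[1->2]=1 ship[0->1]=1 prod=2 -> [15 6 1]
Step 11: demand=5,sold=1 ship[1->2]=1 ship[0->1]=1 prod=2 -> [16 6 1]
Step 12: demand=5,sold=1 ship[1->2]=1 ship[0->1]=1 prod=2 -> [17 6 1]
First stockout at step 3

3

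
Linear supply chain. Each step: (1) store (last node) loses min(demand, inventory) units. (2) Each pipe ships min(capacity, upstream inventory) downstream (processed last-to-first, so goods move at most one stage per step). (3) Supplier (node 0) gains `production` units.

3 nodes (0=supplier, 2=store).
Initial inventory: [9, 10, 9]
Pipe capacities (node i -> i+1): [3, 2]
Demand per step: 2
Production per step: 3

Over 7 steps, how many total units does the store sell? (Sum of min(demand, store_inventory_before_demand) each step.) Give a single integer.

Step 1: sold=2 (running total=2) -> [9 11 9]
Step 2: sold=2 (running total=4) -> [9 12 9]
Step 3: sold=2 (running total=6) -> [9 13 9]
Step 4: sold=2 (running total=8) -> [9 14 9]
Step 5: sold=2 (running total=10) -> [9 15 9]
Step 6: sold=2 (running total=12) -> [9 16 9]
Step 7: sold=2 (running total=14) -> [9 17 9]

Answer: 14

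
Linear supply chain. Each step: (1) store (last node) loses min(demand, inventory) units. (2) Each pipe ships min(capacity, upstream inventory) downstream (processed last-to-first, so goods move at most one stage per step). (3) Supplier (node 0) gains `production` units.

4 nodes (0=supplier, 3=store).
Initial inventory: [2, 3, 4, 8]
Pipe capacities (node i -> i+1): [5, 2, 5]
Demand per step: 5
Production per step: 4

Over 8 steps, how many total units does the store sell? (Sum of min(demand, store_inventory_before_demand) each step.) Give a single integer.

Answer: 24

Derivation:
Step 1: sold=5 (running total=5) -> [4 3 2 7]
Step 2: sold=5 (running total=10) -> [4 5 2 4]
Step 3: sold=4 (running total=14) -> [4 7 2 2]
Step 4: sold=2 (running total=16) -> [4 9 2 2]
Step 5: sold=2 (running total=18) -> [4 11 2 2]
Step 6: sold=2 (running total=20) -> [4 13 2 2]
Step 7: sold=2 (running total=22) -> [4 15 2 2]
Step 8: sold=2 (running total=24) -> [4 17 2 2]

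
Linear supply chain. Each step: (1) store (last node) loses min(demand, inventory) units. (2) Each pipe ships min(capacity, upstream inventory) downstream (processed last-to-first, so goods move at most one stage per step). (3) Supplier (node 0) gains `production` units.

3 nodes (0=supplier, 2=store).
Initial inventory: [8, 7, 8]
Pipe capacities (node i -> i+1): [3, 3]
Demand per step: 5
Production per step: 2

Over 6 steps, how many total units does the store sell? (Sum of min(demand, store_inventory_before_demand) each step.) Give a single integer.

Answer: 23

Derivation:
Step 1: sold=5 (running total=5) -> [7 7 6]
Step 2: sold=5 (running total=10) -> [6 7 4]
Step 3: sold=4 (running total=14) -> [5 7 3]
Step 4: sold=3 (running total=17) -> [4 7 3]
Step 5: sold=3 (running total=20) -> [3 7 3]
Step 6: sold=3 (running total=23) -> [2 7 3]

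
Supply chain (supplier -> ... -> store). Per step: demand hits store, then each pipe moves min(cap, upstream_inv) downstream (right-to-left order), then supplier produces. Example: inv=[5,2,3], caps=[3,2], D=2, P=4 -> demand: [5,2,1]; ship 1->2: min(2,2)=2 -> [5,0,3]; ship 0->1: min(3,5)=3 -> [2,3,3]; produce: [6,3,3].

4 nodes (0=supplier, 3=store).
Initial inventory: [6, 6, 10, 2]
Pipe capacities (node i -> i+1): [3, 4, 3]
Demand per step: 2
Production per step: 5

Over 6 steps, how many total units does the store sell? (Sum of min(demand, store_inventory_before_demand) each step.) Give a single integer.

Answer: 12

Derivation:
Step 1: sold=2 (running total=2) -> [8 5 11 3]
Step 2: sold=2 (running total=4) -> [10 4 12 4]
Step 3: sold=2 (running total=6) -> [12 3 13 5]
Step 4: sold=2 (running total=8) -> [14 3 13 6]
Step 5: sold=2 (running total=10) -> [16 3 13 7]
Step 6: sold=2 (running total=12) -> [18 3 13 8]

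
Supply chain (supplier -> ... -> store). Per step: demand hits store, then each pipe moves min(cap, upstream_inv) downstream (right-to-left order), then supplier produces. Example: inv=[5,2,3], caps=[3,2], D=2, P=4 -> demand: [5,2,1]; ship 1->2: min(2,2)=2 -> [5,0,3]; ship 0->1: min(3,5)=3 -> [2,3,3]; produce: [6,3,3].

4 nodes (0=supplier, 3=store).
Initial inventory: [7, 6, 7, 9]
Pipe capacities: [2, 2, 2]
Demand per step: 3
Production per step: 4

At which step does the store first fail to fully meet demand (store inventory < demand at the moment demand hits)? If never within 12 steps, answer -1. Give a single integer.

Step 1: demand=3,sold=3 ship[2->3]=2 ship[1->2]=2 ship[0->1]=2 prod=4 -> [9 6 7 8]
Step 2: demand=3,sold=3 ship[2->3]=2 ship[1->2]=2 ship[0->1]=2 prod=4 -> [11 6 7 7]
Step 3: demand=3,sold=3 ship[2->3]=2 ship[1->2]=2 ship[0->1]=2 prod=4 -> [13 6 7 6]
Step 4: demand=3,sold=3 ship[2->3]=2 ship[1->2]=2 ship[0->1]=2 prod=4 -> [15 6 7 5]
Step 5: demand=3,sold=3 ship[2->3]=2 ship[1->2]=2 ship[0->1]=2 prod=4 -> [17 6 7 4]
Step 6: demand=3,sold=3 ship[2->3]=2 ship[1->2]=2 ship[0->1]=2 prod=4 -> [19 6 7 3]
Step 7: demand=3,sold=3 ship[2->3]=2 ship[1->2]=2 ship[0->1]=2 prod=4 -> [21 6 7 2]
Step 8: demand=3,sold=2 ship[2->3]=2 ship[1->2]=2 ship[0->1]=2 prod=4 -> [23 6 7 2]
Step 9: demand=3,sold=2 ship[2->3]=2 ship[1->2]=2 ship[0->1]=2 prod=4 -> [25 6 7 2]
Step 10: demand=3,sold=2 ship[2->3]=2 ship[1->2]=2 ship[0->1]=2 prod=4 -> [27 6 7 2]
Step 11: demand=3,sold=2 ship[2->3]=2 ship[1->2]=2 ship[0->1]=2 prod=4 -> [29 6 7 2]
Step 12: demand=3,sold=2 ship[2->3]=2 ship[1->2]=2 ship[0->1]=2 prod=4 -> [31 6 7 2]
First stockout at step 8

8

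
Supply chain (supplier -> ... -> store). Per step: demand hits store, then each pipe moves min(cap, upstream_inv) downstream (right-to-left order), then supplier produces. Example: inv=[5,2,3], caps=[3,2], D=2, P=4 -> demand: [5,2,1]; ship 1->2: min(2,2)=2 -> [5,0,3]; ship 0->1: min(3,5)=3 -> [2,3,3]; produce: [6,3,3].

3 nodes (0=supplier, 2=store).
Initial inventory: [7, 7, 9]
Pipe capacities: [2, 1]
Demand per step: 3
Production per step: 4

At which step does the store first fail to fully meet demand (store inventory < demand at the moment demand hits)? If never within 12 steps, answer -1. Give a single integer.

Step 1: demand=3,sold=3 ship[1->2]=1 ship[0->1]=2 prod=4 -> [9 8 7]
Step 2: demand=3,sold=3 ship[1->2]=1 ship[0->1]=2 prod=4 -> [11 9 5]
Step 3: demand=3,sold=3 ship[1->2]=1 ship[0->1]=2 prod=4 -> [13 10 3]
Step 4: demand=3,sold=3 ship[1->2]=1 ship[0->1]=2 prod=4 -> [15 11 1]
Step 5: demand=3,sold=1 ship[1->2]=1 ship[0->1]=2 prod=4 -> [17 12 1]
Step 6: demand=3,sold=1 ship[1->2]=1 ship[0->1]=2 prod=4 -> [19 13 1]
Step 7: demand=3,sold=1 ship[1->2]=1 ship[0->1]=2 prod=4 -> [21 14 1]
Step 8: demand=3,sold=1 ship[1->2]=1 ship[0->1]=2 prod=4 -> [23 15 1]
Step 9: demand=3,sold=1 ship[1->2]=1 ship[0->1]=2 prod=4 -> [25 16 1]
Step 10: demand=3,sold=1 ship[1->2]=1 ship[0->1]=2 prod=4 -> [27 17 1]
Step 11: demand=3,sold=1 ship[1->2]=1 ship[0->1]=2 prod=4 -> [29 18 1]
Step 12: demand=3,sold=1 ship[1->2]=1 ship[0->1]=2 prod=4 -> [31 19 1]
First stockout at step 5

5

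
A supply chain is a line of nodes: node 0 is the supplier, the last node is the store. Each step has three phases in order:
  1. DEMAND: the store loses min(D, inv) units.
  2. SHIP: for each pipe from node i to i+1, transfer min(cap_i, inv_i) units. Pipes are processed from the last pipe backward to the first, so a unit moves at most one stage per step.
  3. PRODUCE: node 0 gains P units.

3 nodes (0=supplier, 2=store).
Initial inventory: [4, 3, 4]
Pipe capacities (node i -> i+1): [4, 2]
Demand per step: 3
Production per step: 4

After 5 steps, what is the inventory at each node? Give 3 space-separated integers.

Step 1: demand=3,sold=3 ship[1->2]=2 ship[0->1]=4 prod=4 -> inv=[4 5 3]
Step 2: demand=3,sold=3 ship[1->2]=2 ship[0->1]=4 prod=4 -> inv=[4 7 2]
Step 3: demand=3,sold=2 ship[1->2]=2 ship[0->1]=4 prod=4 -> inv=[4 9 2]
Step 4: demand=3,sold=2 ship[1->2]=2 ship[0->1]=4 prod=4 -> inv=[4 11 2]
Step 5: demand=3,sold=2 ship[1->2]=2 ship[0->1]=4 prod=4 -> inv=[4 13 2]

4 13 2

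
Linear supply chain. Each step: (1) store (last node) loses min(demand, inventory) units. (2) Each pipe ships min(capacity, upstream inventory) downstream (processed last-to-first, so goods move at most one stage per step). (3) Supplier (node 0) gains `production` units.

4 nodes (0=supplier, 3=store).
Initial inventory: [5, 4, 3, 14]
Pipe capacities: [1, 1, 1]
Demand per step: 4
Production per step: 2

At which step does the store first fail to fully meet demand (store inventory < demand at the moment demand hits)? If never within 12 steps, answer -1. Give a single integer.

Step 1: demand=4,sold=4 ship[2->3]=1 ship[1->2]=1 ship[0->1]=1 prod=2 -> [6 4 3 11]
Step 2: demand=4,sold=4 ship[2->3]=1 ship[1->2]=1 ship[0->1]=1 prod=2 -> [7 4 3 8]
Step 3: demand=4,sold=4 ship[2->3]=1 ship[1->2]=1 ship[0->1]=1 prod=2 -> [8 4 3 5]
Step 4: demand=4,sold=4 ship[2->3]=1 ship[1->2]=1 ship[0->1]=1 prod=2 -> [9 4 3 2]
Step 5: demand=4,sold=2 ship[2->3]=1 ship[1->2]=1 ship[0->1]=1 prod=2 -> [10 4 3 1]
Step 6: demand=4,sold=1 ship[2->3]=1 ship[1->2]=1 ship[0->1]=1 prod=2 -> [11 4 3 1]
Step 7: demand=4,sold=1 ship[2->3]=1 ship[1->2]=1 ship[0->1]=1 prod=2 -> [12 4 3 1]
Step 8: demand=4,sold=1 ship[2->3]=1 ship[1->2]=1 ship[0->1]=1 prod=2 -> [13 4 3 1]
Step 9: demand=4,sold=1 ship[2->3]=1 ship[1->2]=1 ship[0->1]=1 prod=2 -> [14 4 3 1]
Step 10: demand=4,sold=1 ship[2->3]=1 ship[1->2]=1 ship[0->1]=1 prod=2 -> [15 4 3 1]
Step 11: demand=4,sold=1 ship[2->3]=1 ship[1->2]=1 ship[0->1]=1 prod=2 -> [16 4 3 1]
Step 12: demand=4,sold=1 ship[2->3]=1 ship[1->2]=1 ship[0->1]=1 prod=2 -> [17 4 3 1]
First stockout at step 5

5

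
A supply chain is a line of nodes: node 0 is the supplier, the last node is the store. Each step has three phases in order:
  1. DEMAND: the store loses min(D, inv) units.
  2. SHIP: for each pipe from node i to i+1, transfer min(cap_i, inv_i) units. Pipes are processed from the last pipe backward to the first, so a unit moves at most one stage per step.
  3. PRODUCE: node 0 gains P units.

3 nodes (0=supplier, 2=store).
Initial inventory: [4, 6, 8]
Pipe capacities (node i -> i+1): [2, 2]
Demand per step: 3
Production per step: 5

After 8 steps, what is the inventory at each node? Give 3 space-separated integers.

Step 1: demand=3,sold=3 ship[1->2]=2 ship[0->1]=2 prod=5 -> inv=[7 6 7]
Step 2: demand=3,sold=3 ship[1->2]=2 ship[0->1]=2 prod=5 -> inv=[10 6 6]
Step 3: demand=3,sold=3 ship[1->2]=2 ship[0->1]=2 prod=5 -> inv=[13 6 5]
Step 4: demand=3,sold=3 ship[1->2]=2 ship[0->1]=2 prod=5 -> inv=[16 6 4]
Step 5: demand=3,sold=3 ship[1->2]=2 ship[0->1]=2 prod=5 -> inv=[19 6 3]
Step 6: demand=3,sold=3 ship[1->2]=2 ship[0->1]=2 prod=5 -> inv=[22 6 2]
Step 7: demand=3,sold=2 ship[1->2]=2 ship[0->1]=2 prod=5 -> inv=[25 6 2]
Step 8: demand=3,sold=2 ship[1->2]=2 ship[0->1]=2 prod=5 -> inv=[28 6 2]

28 6 2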